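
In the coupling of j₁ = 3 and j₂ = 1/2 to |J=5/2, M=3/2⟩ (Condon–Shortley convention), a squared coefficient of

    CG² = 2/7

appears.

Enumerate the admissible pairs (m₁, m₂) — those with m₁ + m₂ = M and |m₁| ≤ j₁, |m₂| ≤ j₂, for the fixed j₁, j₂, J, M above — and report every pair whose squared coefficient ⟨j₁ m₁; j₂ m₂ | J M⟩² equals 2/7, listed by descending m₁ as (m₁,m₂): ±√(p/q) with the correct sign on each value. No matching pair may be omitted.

(1,1/2): −√(2/7)

Admissible pairs with m₁+m₂ = M = 3/2: (1,1/2), (2,-1/2)
  (m₁,m₂)=(2,-1/2): CG² = 5/7, CG = +√(5/7)
  (m₁,m₂)=(1,1/2): CG² = 2/7, CG = −√(2/7)   ← matches the target
Pairs with CG² = 2/7: (1,1/2): −√(2/7)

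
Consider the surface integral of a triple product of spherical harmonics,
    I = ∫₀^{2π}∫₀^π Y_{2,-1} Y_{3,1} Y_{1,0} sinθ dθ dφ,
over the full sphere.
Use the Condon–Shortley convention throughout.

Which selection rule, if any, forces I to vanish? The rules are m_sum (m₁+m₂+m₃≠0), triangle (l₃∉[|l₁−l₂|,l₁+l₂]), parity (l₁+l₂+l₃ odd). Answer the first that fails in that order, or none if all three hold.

none

m₁+m₂+m₃ = -1 + 1 + 0 = 0  ✓
triangle: |2−3|=1 ≤ l₃=1 ≤ 2+3=5  ✓
parity: l₁+l₂+l₃ = 6 is even  ✓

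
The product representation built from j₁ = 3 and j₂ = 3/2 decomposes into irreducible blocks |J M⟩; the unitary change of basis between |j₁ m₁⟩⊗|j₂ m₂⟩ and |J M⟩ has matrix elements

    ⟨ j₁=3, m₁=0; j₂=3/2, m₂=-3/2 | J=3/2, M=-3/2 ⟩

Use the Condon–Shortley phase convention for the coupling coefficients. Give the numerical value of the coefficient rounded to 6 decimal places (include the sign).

triangle: 3!×3!×0!/7! = 36/5040
(j±m)!: 3!×3!×0!×3!×0!×3! = 1296
prefactor² = (2J+1)×Δ×N² = 1296/35
  k=0: +1/(0!×3!×3!×0!×0!×0!) = 1/36
Σ = 1/36  ⇒  CG² = 1296/35×(1/36)² = 1/35
CG = +√(1/35) = +0.169031

+0.169031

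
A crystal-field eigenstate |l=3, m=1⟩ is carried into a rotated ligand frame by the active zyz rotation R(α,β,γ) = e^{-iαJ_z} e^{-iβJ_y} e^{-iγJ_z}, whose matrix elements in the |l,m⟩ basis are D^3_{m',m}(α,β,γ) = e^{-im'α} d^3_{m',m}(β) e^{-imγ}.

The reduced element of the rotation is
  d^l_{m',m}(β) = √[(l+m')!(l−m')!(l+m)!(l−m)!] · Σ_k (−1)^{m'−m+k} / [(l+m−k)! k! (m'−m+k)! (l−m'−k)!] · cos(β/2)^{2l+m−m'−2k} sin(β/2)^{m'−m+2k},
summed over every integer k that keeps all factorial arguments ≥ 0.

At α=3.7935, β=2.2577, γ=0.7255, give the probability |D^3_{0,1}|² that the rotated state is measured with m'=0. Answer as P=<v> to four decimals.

P=0.1145

Split into d^3_{0,1}(β=2.2577) × two z-phases.
Half-angle: c=0.427700, s=0.903921. N=√(6·6·24·2)=41.569219
k: max(0,(1)−(0))=1 … min(3+(1),3−(0))=3
  k=1: (−1)^0·41.5692/(12)·0.4277^5·0.9039^1 = +0.044814
  k=2: (−1)^1·41.5692/(4)·0.4277^3·0.9039^3 = -0.600509
  k=3: (−1)^2·41.5692/(12)·0.4277^1·0.9039^5 = +0.894091
d^3_{0,1}(2.2577) = +0.044814 -0.600509 +0.894091 = +0.338396
|D^3_{0,1}|² = |d^3_{0,1}(β)|² = (+0.338396)² = 0.114512 (the z-rotation phases have unit modulus)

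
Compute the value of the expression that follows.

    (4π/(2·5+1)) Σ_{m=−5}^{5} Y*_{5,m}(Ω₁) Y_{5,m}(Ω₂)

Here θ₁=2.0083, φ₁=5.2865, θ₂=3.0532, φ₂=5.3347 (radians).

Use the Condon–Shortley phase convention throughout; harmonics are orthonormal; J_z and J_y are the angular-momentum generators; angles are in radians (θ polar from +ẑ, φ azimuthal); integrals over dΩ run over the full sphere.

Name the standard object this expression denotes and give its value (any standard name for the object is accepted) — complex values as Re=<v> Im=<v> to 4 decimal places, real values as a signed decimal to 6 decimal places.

Legendre polynomial (addition theorem), +0.085611

This sum is the spherical-harmonic addition theorem: it equals the Legendre polynomial P_l(cos γ) of the angle γ between the two directions.
Term-by-term m-sum for l=5 (normalisation 4π/11 = 1.142397):
  [-5]  conj(Y_{5,-5})(Ω₁) = +0.075776+0.272698i ; Y_{5,-5}(Ω₂) = +0.000000-0.000002i ; Δ = +0.000001-0.000000i
  [-4]  conj(Y_{5,-4})(Ω₁) = +0.277812-0.313165i ; Y_{5,-4}(Ω₂) = +0.000071+0.000054i ; Δ = +0.000036-0.000007i
  [-3]  conj(Y_{5,-3})(Ω₁) = -0.156448-0.023891i ; Y_{5,-3}(Ω₂) = -0.001805+0.000551i ; Δ = +0.000296-0.000043i
  [-2]  conj(Y_{5,-2})(Ω₁) = -0.111502-0.247968i ; Y_{5,-2}(Ω₂) = +0.008332-0.024633i ; Δ = -0.007037+0.000680i
  [-1]  conj(Y_{5,-1})(Ω₁) = -0.131782+0.203750i ; Y_{5,-1}(Ω₂) = +0.128274+0.178803i ; Δ = -0.053335+0.002573i
  [+0]  conj(Y_{5,0})(Ω₁) = -0.221222-0.000000i ; Y_{5,0}(Ω₂) = -0.881557+0.000000i ; Δ = +0.195020+0.000000i
  [+1]  conj(Y_{5,1})(Ω₁) = +0.131782+0.203750i ; Y_{5,1}(Ω₂) = -0.128274+0.178803i ; Δ = -0.053335-0.002573i
  [+2]  conj(Y_{5,2})(Ω₁) = -0.111502+0.247968i ; Y_{5,2}(Ω₂) = +0.008332+0.024633i ; Δ = -0.007037-0.000680i
  [+3]  conj(Y_{5,3})(Ω₁) = +0.156448-0.023891i ; Y_{5,3}(Ω₂) = +0.001805+0.000551i ; Δ = +0.000296+0.000043i
  [+4]  conj(Y_{5,4})(Ω₁) = +0.277812+0.313165i ; Y_{5,4}(Ω₂) = +0.000071-0.000054i ; Δ = +0.000036+0.000007i
  [+5]  conj(Y_{5,5})(Ω₁) = -0.075776+0.272698i ; Y_{5,5}(Ω₂) = -0.000000-0.000002i ; Δ = +0.000001+0.000000i
Accumulated sum +0.074940-0.000000i; after 4π/(2l+1) scaling, +0.085611-0.000000i ⇒ P_5 = 0.085611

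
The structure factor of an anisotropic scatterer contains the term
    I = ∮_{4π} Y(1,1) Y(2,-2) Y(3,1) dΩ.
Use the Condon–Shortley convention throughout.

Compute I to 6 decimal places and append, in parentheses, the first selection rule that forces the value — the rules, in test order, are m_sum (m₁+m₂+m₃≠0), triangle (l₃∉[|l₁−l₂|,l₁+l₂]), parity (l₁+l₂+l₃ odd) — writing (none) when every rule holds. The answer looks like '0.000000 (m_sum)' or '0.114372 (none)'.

Rules hold: Σm=0, L=6 even, 1≤3≤3.
N = 3·5·7 = 105
Δ = 0!·2!·4!/7! = 1/105
Racah Σ t=0..0: t=0:+1/4 = 1/4
⇒ 3j(1 2 3; 0 0 0)² = 3/35, sgn -1
Racah Σ t=0..0: t=0:+1/48 = 1/48
⇒ 3j(1 2 3; 1 -2 1)² = 1/105, sgn +1
4πI² = N·(3j₀)²·(3jₘ)² = 3/35
I = -1·√(0.0857143/4π) = -0.08258890
No selection rule forces the value: the integral is nonzero (none).

-0.082589 (none)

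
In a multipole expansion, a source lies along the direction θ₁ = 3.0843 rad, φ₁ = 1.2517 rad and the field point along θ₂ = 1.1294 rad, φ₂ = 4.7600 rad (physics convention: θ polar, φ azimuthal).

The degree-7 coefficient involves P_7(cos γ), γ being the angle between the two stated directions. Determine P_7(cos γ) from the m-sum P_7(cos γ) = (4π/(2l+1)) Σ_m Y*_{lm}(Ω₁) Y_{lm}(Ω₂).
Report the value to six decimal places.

Addition theorem: P_7(cos γ) = (4π/15) Σ_m Y*_{lm}(Ω₁) Y_{lm}(Ω₂), m = −7…7:
  term(m=-7) = +0.000000+0.000000i   from Y*(Ω₁)=-0.000000+0.000000i, Y(Ω₂)=-0.080806-0.233415i
  term(m=-6) = +0.000000+0.000000i   from Y*(Ω₁)=-0.000000-0.000000i, Y(Ω₂)=-0.418982+0.123055i
  term(m=-5) = +0.000000+0.000001i   from Y*(Ω₁)=+0.000003-0.000000i, Y(Ω₂)=+0.071761+0.295730i
  term(m=-4) = +0.000001-0.000010i   from Y*(Ω₁)=-0.000023+0.000075i, Y(Ω₂)=-0.129090+0.024886i
  term(m=-3) = +0.000262-0.000514i   from Y*(Ω₁)=-0.001346-0.000948i, Y(Ω₂)=+0.049847+0.346610i
  term(m=-2) = +0.000308-0.000277i   from Y*(Ω₁)=+0.019508-0.014470i, Y(Ω₂)=+0.016988-0.001623i
  term(m=-1) = -0.071073+0.027298i   from Y*(Ω₁)=+0.071818+0.217375i, Y(Ω₂)=+0.015828+0.332191i
  term(m=+0) = -0.061275-0.000000i   from Y*(Ω₁)=-1.042908-0.000000i, Y(Ω₂)=+0.058754+0.000000i
  term(m=+1) = -0.071073-0.027298i   from Y*(Ω₁)=-0.071818+0.217375i, Y(Ω₂)=-0.015828+0.332191i
  term(m=+2) = +0.000308+0.000277i   from Y*(Ω₁)=+0.019508+0.014470i, Y(Ω₂)=+0.016988+0.001623i
  term(m=+3) = +0.000262+0.000514i   from Y*(Ω₁)=+0.001346-0.000948i, Y(Ω₂)=-0.049847+0.346610i
  term(m=+4) = +0.000001+0.000010i   from Y*(Ω₁)=-0.000023-0.000075i, Y(Ω₂)=-0.129090-0.024886i
  term(m=+5) = +0.000000-0.000001i   from Y*(Ω₁)=-0.000003-0.000000i, Y(Ω₂)=-0.071761+0.295730i
  term(m=+6) = +0.000000-0.000000i   from Y*(Ω₁)=-0.000000+0.000000i, Y(Ω₂)=-0.418982-0.123055i
  term(m=+7) = +0.000000-0.000000i   from Y*(Ω₁)=+0.000000+0.000000i, Y(Ω₂)=+0.080806-0.233415i
Accumulated sum -0.202279+0.000000i; after 4π/(2l+1) scaling, -0.169461+0.000000i ⇒ P_7 = -0.169461

-0.169461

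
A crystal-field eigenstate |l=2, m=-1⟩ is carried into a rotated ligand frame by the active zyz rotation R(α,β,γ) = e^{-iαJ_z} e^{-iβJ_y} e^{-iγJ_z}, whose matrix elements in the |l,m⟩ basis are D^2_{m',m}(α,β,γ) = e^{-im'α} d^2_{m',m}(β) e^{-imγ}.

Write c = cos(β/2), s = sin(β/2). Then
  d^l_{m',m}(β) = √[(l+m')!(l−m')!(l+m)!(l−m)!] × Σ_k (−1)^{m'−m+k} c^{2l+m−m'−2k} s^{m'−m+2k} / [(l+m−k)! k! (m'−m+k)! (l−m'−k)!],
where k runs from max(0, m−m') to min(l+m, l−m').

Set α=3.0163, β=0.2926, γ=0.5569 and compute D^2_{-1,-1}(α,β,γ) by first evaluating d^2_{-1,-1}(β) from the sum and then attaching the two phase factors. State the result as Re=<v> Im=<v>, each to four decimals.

D^2_{-1,-1}(3.0163,0.2926,0.5569) = e^{-i·-1·3.0163}·d^2_{-1,-1}(0.2926)·e^{-i·-1·0.5569}. Compute d first:
With c≡cos(β/2)=0.989317 and s≡sin(β/2)=0.145779, N=[1·6·1·6]^{1/2}=6.000000
k∈{0,1} keeps every argument non-negative
  k=0: (−1)^0·6.0000/(6)·0.9893^4·0.1458^0 = +0.957949
  k=1: (−1)^1·6.0000/(2)·0.9893^2·0.1458^2 = -0.062399
d^2_{-1,-1}(0.2926) = +0.957949 -0.062399 = +0.895549
Attach z-rotation phases: D = e^{-i(-1)(3.0163)}·(+0.895549)·e^{-i(-1)(0.5569)} = -0.813423-0.374636i

Re=-0.8134 Im=-0.3746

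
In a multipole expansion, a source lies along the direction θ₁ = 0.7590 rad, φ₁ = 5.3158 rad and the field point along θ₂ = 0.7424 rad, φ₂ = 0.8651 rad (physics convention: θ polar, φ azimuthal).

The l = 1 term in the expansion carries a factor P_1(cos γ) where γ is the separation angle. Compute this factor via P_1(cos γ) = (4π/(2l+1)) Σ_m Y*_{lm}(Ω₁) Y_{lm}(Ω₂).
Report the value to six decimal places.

Summing Y*_{l m}(θ₁,φ₁)·Y_{l m}(θ₂,φ₂) over m ∈ [−1, 1]; prefactor 4π/(2·1+1) = 4.188790:
  [-1]  conj(Y_{1,-1})(Ω₁) = +0.134922-0.195779i ; Y_{1,-1}(Ω₂) = +0.151488-0.177787i ; Δ = -0.014368-0.053646i
  [+0]  conj(Y_{1,0})(Ω₁) = +0.354493-0.000000i ; Y_{1,0}(Ω₂) = +0.360026+0.000000i ; Δ = +0.127627+0.000000i
  [+1]  conj(Y_{1,1})(Ω₁) = -0.134922-0.195779i ; Y_{1,1}(Ω₂) = -0.151488-0.177787i ; Δ = -0.014368+0.053646i
Total Σ_m = +0.098891+0.000000i. Multiply by 4.188790: +0.414233+0.000000i. P_1(cos γ) = 0.414233

0.414233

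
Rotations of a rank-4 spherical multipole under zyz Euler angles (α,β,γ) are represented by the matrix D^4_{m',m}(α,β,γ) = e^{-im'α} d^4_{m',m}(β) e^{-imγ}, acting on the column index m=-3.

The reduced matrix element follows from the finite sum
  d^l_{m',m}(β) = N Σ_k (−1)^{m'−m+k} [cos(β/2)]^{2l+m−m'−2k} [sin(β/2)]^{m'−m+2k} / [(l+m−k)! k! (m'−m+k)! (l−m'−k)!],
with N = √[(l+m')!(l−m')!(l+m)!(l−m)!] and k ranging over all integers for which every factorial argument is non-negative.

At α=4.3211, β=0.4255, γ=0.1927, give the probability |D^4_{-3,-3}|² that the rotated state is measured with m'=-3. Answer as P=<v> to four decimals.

First d^4_{-3,-3}(β=0.4255), then the phase factors e^{-i(-3)α} and e^{-i(-3)γ}:
Half-angle: c=0.977454, s=0.211149. N=√(1·5040·1·5040)=5040.000000
k∈{0,1} keeps every argument non-negative
  k=0: (−1)^0·5040.0000/(5040)·0.9775^8·0.2111^0 = +0.833241
  k=1: (−1)^1·5040.0000/(720)·0.9775^6·0.2111^2 = -0.272178
d^4_{-3,-3}(0.4255) = +0.833241 -0.272178 = +0.561063
|D^4_{-3,-3}|² = |d^4_{-3,-3}(β)|² = (+0.561063)² = 0.314792 (the z-rotation phases have unit modulus)

P=0.3148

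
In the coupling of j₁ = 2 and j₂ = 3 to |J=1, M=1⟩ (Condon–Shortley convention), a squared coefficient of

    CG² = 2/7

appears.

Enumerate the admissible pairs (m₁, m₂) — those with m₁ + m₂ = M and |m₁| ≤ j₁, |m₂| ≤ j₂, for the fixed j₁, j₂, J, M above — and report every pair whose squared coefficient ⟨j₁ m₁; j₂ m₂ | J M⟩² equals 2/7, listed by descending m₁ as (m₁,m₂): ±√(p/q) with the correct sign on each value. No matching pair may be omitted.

Admissible pairs with m₁+m₂ = M = 1: (-2,3), (-1,2), (0,1), (1,0), (2,-1)
  (m₁,m₂)=(2,-1): CG² = 1/35, CG = +√(1/35)
  (m₁,m₂)=(1,0): CG² = 3/35, CG = −√(3/35)
  (m₁,m₂)=(0,1): CG² = 6/35, CG = +√(6/35)
  (m₁,m₂)=(-1,2): CG² = 2/7, CG = −√(2/7)   ← matches the target
  (m₁,m₂)=(-2,3): CG² = 3/7, CG = +√(3/7)
Pairs with CG² = 2/7: (-1,2): −√(2/7)

(-1,2): −√(2/7)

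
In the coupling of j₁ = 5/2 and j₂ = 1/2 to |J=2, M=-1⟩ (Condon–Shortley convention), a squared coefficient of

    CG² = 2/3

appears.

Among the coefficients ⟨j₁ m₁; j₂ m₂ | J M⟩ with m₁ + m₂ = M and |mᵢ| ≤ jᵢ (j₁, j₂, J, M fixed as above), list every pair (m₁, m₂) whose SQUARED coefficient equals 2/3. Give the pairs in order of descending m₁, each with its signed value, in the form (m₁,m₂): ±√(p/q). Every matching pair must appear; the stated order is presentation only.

Admissible pairs with m₁+m₂ = M = -1: (-3/2,1/2), (-1/2,-1/2)
  (m₁,m₂)=(-1/2,-1/2): CG² = 1/3, CG = +√(1/3)
  (m₁,m₂)=(-3/2,1/2): CG² = 2/3, CG = −√(2/3)   ← matches the target
Pairs with CG² = 2/3: (-3/2,1/2): −√(2/3)

(-3/2,1/2): −√(2/3)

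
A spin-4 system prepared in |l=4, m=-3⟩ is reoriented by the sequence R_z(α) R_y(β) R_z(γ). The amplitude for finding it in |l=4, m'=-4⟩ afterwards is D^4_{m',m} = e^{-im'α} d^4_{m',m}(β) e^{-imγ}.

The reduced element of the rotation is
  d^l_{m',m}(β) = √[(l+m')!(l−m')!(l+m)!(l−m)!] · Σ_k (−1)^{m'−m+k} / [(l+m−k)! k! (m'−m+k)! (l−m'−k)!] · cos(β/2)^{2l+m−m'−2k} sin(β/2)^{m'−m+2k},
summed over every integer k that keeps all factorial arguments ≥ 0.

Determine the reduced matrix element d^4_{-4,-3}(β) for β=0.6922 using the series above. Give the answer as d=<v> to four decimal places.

d=0.6255

d^4_{-4,-3}(β=0.6922) via the finite sum:
With c≡cos(β/2)=0.940703 and s≡sin(β/2)=0.339232, N=[1·40320·1·5040]^{1/2}=14255.272709
k∈{1} keeps every argument non-negative
  k=1: (−1)^0·14255.2727/(5040)·0.9407^7·0.3392^1 = +0.625473
d^4_{-4,-3}(0.6922) = +0.625473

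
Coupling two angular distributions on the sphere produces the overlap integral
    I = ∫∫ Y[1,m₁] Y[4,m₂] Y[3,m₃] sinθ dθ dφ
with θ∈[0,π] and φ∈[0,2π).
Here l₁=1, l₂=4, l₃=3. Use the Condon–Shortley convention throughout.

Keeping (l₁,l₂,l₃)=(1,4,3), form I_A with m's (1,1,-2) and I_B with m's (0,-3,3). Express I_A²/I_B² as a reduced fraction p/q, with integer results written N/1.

Same 1,4,3: normalisation and zero-m 3j drop out of the ratio.
A: Δ: 2! 0! 6! / 9! → 1/252; sum: t=0:+1/240 = 1/240; 3j²(1 4 3; 1 1 -2) = Δ·Π!·Σ² = 1/84  (sign -1)
B: Δ: 2! 0! 6! / 9! → 1/252; sum: t=1:−1/720 = -1/720; 3j²(1 4 3; 0 -3 3) = Δ·Π!·Σ² = 1/36  (sign -1)
I_A²/I_B² = (1/84)/(1/36) = 3/7

3/7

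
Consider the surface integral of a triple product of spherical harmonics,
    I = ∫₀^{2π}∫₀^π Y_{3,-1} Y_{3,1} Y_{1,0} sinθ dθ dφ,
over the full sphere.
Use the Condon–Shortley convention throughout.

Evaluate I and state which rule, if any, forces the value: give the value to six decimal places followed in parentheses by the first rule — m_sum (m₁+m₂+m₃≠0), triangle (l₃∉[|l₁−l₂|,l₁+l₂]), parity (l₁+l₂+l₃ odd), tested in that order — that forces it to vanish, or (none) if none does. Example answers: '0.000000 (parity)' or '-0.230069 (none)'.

0.000000 (parity)

L=7 odd ⇒ parity kills the (l;000) factor ⇒ I = 0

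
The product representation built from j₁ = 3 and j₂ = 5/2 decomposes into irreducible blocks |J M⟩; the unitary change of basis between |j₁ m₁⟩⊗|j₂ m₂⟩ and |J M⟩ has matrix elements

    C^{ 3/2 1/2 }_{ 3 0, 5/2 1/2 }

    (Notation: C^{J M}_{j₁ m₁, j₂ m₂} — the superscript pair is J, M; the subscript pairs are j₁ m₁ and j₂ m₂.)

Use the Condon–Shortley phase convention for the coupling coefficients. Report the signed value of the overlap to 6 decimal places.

+√(4/35) ≈ +0.338062

√[4·4!2!1!/8! · 3!3!3!2!2!1!] = √(144/35)
  +(−1)^2/∏(2,2,1,1,1,0)! = 1/4  (running 1/4)
  +(−1)^3/∏(3,1,0,0,2,1)! = -1/12  (running 1/6)
⟨..|..⟩ = √(144/35)·(1/6) = +0.338062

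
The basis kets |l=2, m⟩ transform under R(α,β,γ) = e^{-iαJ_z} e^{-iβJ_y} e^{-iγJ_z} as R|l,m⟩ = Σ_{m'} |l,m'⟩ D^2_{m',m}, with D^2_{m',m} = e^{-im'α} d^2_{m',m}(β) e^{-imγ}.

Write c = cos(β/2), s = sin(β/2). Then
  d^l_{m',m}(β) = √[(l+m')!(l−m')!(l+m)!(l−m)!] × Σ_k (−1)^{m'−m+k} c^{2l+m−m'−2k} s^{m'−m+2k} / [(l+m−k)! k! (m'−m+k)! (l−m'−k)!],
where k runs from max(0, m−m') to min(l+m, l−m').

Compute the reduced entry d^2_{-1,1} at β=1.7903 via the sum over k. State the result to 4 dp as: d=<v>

d=0.3437

d^2_{-1,1}(β=1.7903) via the finite sum:
Half-angle: c=0.625402, s=0.780303. N=√(1·6·6·1)=6.000000
The bounds max(0,m−m')=2 and min(l+m,l−m')=3 give 2 terms
  k=2: (−1)^0·6.0000/(2)·0.6254^2·0.7803^2 = +0.714440
  k=3: (−1)^1·6.0000/(6)·0.6254^0·0.7803^4 = -0.370726
d^2_{-1,1}(1.7903) = +0.714440 -0.370726 = +0.343714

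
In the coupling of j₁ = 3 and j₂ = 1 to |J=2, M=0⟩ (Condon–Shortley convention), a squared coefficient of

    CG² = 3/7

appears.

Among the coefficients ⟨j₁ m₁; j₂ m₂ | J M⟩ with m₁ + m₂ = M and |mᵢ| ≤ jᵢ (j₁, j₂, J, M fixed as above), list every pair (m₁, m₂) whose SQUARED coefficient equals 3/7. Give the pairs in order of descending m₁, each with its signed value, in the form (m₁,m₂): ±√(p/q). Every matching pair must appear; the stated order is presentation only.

Admissible pairs with m₁+m₂ = M = 0: (-1,1), (0,0), (1,-1)
  (m₁,m₂)=(1,-1): CG² = 2/7, CG = +√(2/7)
  (m₁,m₂)=(0,0): CG² = 3/7, CG = −√(3/7)   ← matches the target
  (m₁,m₂)=(-1,1): CG² = 2/7, CG = +√(2/7)
Pairs with CG² = 3/7: (0,0): −√(3/7)

(0,0): −√(3/7)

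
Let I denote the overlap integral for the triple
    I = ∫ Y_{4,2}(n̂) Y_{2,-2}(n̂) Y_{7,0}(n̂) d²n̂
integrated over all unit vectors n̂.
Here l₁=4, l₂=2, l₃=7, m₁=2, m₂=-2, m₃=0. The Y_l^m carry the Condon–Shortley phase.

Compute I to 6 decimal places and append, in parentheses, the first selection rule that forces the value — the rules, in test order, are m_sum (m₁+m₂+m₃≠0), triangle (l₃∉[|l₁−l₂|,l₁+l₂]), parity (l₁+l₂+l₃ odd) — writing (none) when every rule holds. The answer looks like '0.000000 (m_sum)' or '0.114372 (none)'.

0.000000 (triangle)

triangle: need 2≤l₃≤6, have 7; I=0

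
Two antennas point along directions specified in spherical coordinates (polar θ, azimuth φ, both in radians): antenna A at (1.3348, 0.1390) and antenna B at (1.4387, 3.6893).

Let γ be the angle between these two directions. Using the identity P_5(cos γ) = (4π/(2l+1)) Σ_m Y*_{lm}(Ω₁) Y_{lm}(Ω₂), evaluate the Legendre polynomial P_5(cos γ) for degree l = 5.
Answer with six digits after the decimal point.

0.272742

Expand P_5 via completeness: Σ_{m} conj(Y_{5,m}) at Ω₁ times Y_{5,m} at Ω₂ —
  m=-5: Y*=+0.309738+0.258252i  Y=+0.408663+0.174254i  product +0.081577+0.159511i
  m=-4: Y*=+0.260481+0.161860i  Y=-0.108465-0.151921i  product -0.003663-0.057129i
  m=-3: Y*=-0.147682-0.065420i  Y=-0.020549-0.283623i  product -0.015520+0.043230i
  m=-2: Y*=-0.301137-0.085941i  Y=-0.095167+0.184878i  product +0.044547-0.047495i
  m=-1: Y*=+0.091721+0.012832i  Y=-0.206931+0.126219i  product -0.020600+0.008922i
  m=+0: Y*=+0.310674-0.000000i  Y=+0.212643+0.000000i  product +0.066063+0.000000i
  m=+1: Y*=-0.091721+0.012832i  Y=+0.206931+0.126219i  product -0.020600-0.008922i
  m=+2: Y*=-0.301137+0.085941i  Y=-0.095167-0.184878i  product +0.044547+0.047495i
  m=+3: Y*=+0.147682-0.065420i  Y=+0.020549-0.283623i  product -0.015520-0.043230i
  m=+4: Y*=+0.260481-0.161860i  Y=-0.108465+0.151921i  product -0.003663+0.057129i
  m=+5: Y*=-0.309738+0.258252i  Y=-0.408663+0.174254i  product +0.081577-0.159511i
Total Σ_m = +0.238745+0.000000i. Multiply by 1.142397: +0.272742+0.000000i. P_5(cos γ) = 0.272742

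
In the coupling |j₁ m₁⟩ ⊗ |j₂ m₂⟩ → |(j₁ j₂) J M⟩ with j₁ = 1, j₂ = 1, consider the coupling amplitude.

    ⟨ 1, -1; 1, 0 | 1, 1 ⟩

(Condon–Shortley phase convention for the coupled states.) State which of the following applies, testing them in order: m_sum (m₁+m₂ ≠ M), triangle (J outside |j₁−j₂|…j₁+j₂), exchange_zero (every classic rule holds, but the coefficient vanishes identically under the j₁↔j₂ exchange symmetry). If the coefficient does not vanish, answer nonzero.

m_sum

m-sum: m₁+m₂ = -1+0 = -1, M = 1  ✗ ⇒ coefficient is 0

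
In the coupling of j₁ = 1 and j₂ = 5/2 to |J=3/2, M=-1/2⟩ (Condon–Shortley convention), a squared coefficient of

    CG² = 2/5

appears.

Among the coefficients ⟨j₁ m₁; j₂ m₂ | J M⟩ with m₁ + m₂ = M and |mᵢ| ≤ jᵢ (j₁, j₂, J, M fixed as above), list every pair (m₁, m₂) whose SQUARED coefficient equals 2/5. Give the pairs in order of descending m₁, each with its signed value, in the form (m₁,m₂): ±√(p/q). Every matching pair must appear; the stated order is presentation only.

Admissible pairs with m₁+m₂ = M = -1/2: (-1,1/2), (0,-1/2), (1,-3/2)
  (m₁,m₂)=(1,-3/2): CG² = 2/5, CG = +√(2/5)   ← matches the target
  (m₁,m₂)=(0,-1/2): CG² = 2/5, CG = −√(2/5)   ← matches the target
  (m₁,m₂)=(-1,1/2): CG² = 1/5, CG = +√(1/5)
Pairs with CG² = 2/5: (1,-3/2): +√(2/5); (0,-1/2): −√(2/5)

(1,-3/2): +√(2/5); (0,-1/2): −√(2/5)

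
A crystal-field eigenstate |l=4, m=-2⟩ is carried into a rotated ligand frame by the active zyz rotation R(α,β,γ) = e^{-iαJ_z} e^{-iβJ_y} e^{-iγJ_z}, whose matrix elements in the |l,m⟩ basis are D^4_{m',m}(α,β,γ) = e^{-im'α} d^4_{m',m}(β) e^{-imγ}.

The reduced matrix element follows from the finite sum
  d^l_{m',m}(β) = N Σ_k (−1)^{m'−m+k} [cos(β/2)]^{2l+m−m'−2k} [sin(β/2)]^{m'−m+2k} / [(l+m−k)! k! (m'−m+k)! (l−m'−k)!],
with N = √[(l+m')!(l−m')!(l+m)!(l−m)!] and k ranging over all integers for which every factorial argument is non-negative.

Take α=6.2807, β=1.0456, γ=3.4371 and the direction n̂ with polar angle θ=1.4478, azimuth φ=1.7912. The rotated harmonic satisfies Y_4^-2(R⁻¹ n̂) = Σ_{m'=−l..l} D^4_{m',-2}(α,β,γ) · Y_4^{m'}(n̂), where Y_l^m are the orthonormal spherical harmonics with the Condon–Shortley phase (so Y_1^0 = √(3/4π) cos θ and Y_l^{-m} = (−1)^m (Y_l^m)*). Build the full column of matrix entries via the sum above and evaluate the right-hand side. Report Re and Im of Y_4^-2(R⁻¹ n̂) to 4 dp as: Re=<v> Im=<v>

Re=0.2878 Im=0.0440

Need the full column D^4_{m',-2} for m'=−4..4 at α=6.2807, β=1.0456, γ=3.4371.
cos(β/2)=0.866425, sin(β/2)=0.499308
d^4_{-4,-2}: single k=2 term ⇒ +0.558085;  D = +0.466489+0.306345i
d^4_{-3,-2}: k∈[1..2] ⇒ +0.684775 -0.682252 = +0.002523;  D = +0.002105+0.001390i
d^4_{-2,-2}: k∈[0..2] ⇒ +0.317575 -1.265619 +0.525398 = -0.422646;  D = -0.352121-0.233752i
d^4_{-1,-2}: k∈[0..2] ⇒ -0.776462 +1.289335 -0.285463 = +0.227410;  D = +0.189150+0.126244i
d^4_{0,-2}: k∈[0..2] ⇒ +1.000559 -0.886109 +0.110356 = +0.224806;  D = +0.186673+0.125263i
d^4_{1,-2}: k∈[0..2] ⇒ -0.859557 +0.428195 -0.028441 = -0.459803;  D = -0.381171-0.257152i
d^4_{2,-2}: k∈[0..2] ⇒ +0.525398 -0.139590 +0.003863 = +0.389671;  D = +0.322490+0.218732i
d^4_{3,-2}: k∈[0..1] ⇒ -0.226579 +0.025083 = -0.201497;  D = -0.166476-0.113519i
d^4_{4,-2}: single k=0 term ⇒ +0.061553;  D = +0.050769+0.034804i
Y_4^{m'}(θ=1.4478,φ=1.7912) and Σ D·Y over m':
  (+0.4665+0.3063i)·(+0.2730-0.3313i)  (+0.0021+0.0014i)·(+0.0922+0.1185i)  (-0.3521-0.2338i)·(+0.2666-0.1258i)  (+0.1892+0.1262i)·(+0.0365+0.1627i)  (+0.1867+0.1253i)·(+0.2704+0.0000i)  (-0.3812-0.2572i)·(-0.0365+0.1627i)  (+0.3225+0.2187i)·(+0.2666+0.1258i)  (-0.1665-0.1135i)·(-0.0922+0.1185i)  (+0.0508+0.0348i)·(+0.2730+0.3313i)
Y_4^-2(R⁻¹ n̂) = +0.287768+0.043962i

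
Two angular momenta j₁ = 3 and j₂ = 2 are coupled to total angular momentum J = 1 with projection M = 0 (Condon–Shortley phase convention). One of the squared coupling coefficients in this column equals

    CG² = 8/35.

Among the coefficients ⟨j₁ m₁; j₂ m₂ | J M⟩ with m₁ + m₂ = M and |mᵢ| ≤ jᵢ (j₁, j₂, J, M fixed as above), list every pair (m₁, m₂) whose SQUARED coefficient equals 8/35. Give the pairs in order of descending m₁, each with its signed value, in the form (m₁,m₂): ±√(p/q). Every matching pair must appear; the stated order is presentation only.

(1,-1): −√(8/35); (-1,1): −√(8/35)

Admissible pairs with m₁+m₂ = M = 0: (-2,2), (-1,1), (0,0), (1,-1), (2,-2)
  (m₁,m₂)=(2,-2): CG² = 1/7, CG = +√(1/7)
  (m₁,m₂)=(1,-1): CG² = 8/35, CG = −√(8/35)   ← matches the target
  (m₁,m₂)=(0,0): CG² = 9/35, CG = +√(9/35)
  (m₁,m₂)=(-1,1): CG² = 8/35, CG = −√(8/35)   ← matches the target
  (m₁,m₂)=(-2,2): CG² = 1/7, CG = +√(1/7)
Pairs with CG² = 8/35: (1,-1): −√(8/35); (-1,1): −√(8/35)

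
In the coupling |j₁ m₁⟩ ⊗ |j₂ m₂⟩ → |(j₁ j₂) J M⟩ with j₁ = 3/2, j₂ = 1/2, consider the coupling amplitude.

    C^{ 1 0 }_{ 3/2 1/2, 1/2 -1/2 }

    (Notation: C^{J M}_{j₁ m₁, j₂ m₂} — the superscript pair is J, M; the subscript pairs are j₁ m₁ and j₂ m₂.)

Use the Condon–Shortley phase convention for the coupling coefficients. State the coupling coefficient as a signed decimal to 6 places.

triangle: 1!·2!·0!/4! = 2/24
(j±m)!: 2!·1!·0!·1!·1!·1! = 2
prefactor² = (2J+1)·Δ·N² = 1/2
  k=0: +1/(0!·1!·1!·0!·1!·0!) = 1
Σ = 1  ⇒  CG² = 1/2·1² = 1/2
CG = +√(1/2) = +0.707107

+0.707107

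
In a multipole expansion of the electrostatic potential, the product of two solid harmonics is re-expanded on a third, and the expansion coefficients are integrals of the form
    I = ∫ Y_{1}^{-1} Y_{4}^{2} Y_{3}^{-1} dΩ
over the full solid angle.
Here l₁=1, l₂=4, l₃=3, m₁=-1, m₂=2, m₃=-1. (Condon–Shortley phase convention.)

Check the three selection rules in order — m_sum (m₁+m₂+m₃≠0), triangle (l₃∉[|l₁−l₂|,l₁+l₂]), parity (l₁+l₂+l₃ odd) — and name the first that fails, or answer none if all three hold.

azimuthal sum: -1 + 2 − 1 = 0  ✓
3 ≤ 3 ≤ 5 (triangle on l)  ✓
L = 1 + 4 + 3 = 8 (even)  ✓

none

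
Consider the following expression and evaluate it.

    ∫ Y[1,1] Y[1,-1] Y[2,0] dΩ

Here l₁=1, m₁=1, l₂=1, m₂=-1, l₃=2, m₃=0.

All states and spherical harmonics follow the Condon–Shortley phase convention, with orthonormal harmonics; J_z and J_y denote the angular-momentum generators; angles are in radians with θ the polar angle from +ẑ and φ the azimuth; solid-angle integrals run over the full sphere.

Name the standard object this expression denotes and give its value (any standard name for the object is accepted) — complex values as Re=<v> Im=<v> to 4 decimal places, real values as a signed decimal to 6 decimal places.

Gaunt coefficient, +0.126157

This is a Gaunt coefficient — the integral of a triple product of spherical harmonics over the sphere.
m-sum 0 ✓  L=4 even ✓  0≤2≤2 ✓
Π(2lᵢ+1) = 3×3×5 = 45
triangle coeff Δ(1,1,2) = 1/30
Σ_t [0,0]: t=0:+1/1 = 1/1
(3j)²=2/15 [(1 1 2; 0 0 0)], sign=+1
Σ_t [0,0]: t=0:+1/4 = 1/4
(3j)²=1/30 [(1 1 2; 1 -1 0)], sign=+1
⇒ 4πI² = 1/5
I = (+1)√(1/5/(4π)) = 0.12615663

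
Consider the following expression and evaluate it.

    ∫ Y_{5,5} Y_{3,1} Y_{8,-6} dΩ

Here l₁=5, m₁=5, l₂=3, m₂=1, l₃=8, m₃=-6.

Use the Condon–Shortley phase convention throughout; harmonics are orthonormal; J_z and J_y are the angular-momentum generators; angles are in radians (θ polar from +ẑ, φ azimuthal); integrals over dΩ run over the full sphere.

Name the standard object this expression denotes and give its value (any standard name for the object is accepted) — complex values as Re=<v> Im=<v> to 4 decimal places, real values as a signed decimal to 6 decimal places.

This is a Gaunt coefficient — the integral of a triple product of spherical harmonics over the sphere.
Checks pass: Σm=0; 16 even; l₃=8∈[2,8].
(2·5+1)(2·3+1)(2·8+1) = 1309
Δ: 0! 10! 6! / 17! → 1/136136
sum: t=0:+1/518400 = 1/518400
3j²(5 3 8; 0 0 0) = Δ·Π!·Σ² = 56/2431  (sign +1)
sum: t=0:+1/174182400 = 1/174182400
3j²(5 3 8; 5 1 -6) = Δ·Π!·Σ² = 1/136  (sign +1)
combine: 4πI² = 1309·56/2431·1/136 = 49/221
take √, sign +1: I = 0.13283024

Gaunt coefficient, +0.132830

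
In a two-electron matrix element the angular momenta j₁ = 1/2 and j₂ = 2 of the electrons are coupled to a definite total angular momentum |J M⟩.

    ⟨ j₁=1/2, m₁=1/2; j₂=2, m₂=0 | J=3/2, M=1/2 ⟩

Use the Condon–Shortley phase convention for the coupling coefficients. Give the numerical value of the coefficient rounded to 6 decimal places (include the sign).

+0.632456

j₁+j₂−J=1  J+j₁−j₂=0  J−j₁+j₂=3  j₁+j₂+J+1=5
(j₁±m₁, j₂±m₂, J±M) = (1,0,2,2,2,1)
P² = 8/5
sum k=0..0:
  [0] +1/2 = 1/2
S = 1/2
C² = P²·S² = 2/5 ; C = +0.632456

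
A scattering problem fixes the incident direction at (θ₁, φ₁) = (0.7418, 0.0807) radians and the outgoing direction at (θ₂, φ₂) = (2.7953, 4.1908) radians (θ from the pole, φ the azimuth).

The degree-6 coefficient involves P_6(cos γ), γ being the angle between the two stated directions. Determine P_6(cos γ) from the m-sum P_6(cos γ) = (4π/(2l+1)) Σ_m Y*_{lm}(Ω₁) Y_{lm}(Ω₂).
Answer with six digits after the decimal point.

Addition theorem: P_6(cos γ) = (4π/13) Σ_m Y*_{lm}(Ω₁) Y_{lm}(Ω₂), m = −6…6:
  m=-6: (0.040662, 0.021387) × (0.000739, -0.000009) = (0.000030, 0.000015)  (running Σ = (0.000030, 0.000015))
  m=-5: (0.159725, 0.068191) × (0.003607, 0.006105) = (0.000160, 0.001221)  (running Σ = (0.000190, 0.001236))
  m=-4: (0.351003, 0.117410) × (-0.020386, 0.035975) = (-0.011379, 0.010234)  (running Σ = (-0.011189, 0.011470))
  m=-3: (0.428322, 0.105772) × (-0.161300, 0.000973) = (-0.069191, -0.016644)  (running Σ = (-0.080381, -0.005174))
  m=-2: (0.141702, 0.023071) × (-0.206065, -0.353625) = (-0.021041, -0.054864)  (running Σ = (-0.101422, -0.060038))
  m=-1: (-0.318424, -0.025753) × (0.281194, -0.489311) = (-0.102140, 0.148567)  (running Σ = (-0.203562, 0.088529))
  m=0: (-0.247692, -0.000000) × (0.083250, 0.000000) = (-0.020620, -0.000000)  (running Σ = (-0.224183, 0.088529))
  m=1: (0.318424, -0.025753) × (-0.281194, -0.489311) = (-0.102140, -0.148567)  (running Σ = (-0.326323, -0.060038))
  m=2: (0.141702, -0.023071) × (-0.206065, 0.353625) = (-0.021041, 0.054864)  (running Σ = (-0.347364, -0.005174))
  m=3: (-0.428322, 0.105772) × (0.161300, 0.000973) = (-0.069191, 0.016644)  (running Σ = (-0.416556, 0.011470))
  m=4: (0.351003, -0.117410) × (-0.020386, -0.035975) = (-0.011379, -0.010234)  (running Σ = (-0.427935, 0.001236))
  m=5: (-0.159725, 0.068191) × (-0.003607, 0.006105) = (0.000160, -0.001221)  (running Σ = (-0.427775, 0.000015))
  m=6: (0.040662, -0.021387) × (0.000739, 0.000009) = (0.000030, -0.000015)  (running Σ = (-0.427745, 0.000000))
Accumulated sum (-0.427745, 0.000000); after 4π/(2l+1) scaling, (-0.413477, 0.000000) ⇒ P_6 = -0.413477

-0.413477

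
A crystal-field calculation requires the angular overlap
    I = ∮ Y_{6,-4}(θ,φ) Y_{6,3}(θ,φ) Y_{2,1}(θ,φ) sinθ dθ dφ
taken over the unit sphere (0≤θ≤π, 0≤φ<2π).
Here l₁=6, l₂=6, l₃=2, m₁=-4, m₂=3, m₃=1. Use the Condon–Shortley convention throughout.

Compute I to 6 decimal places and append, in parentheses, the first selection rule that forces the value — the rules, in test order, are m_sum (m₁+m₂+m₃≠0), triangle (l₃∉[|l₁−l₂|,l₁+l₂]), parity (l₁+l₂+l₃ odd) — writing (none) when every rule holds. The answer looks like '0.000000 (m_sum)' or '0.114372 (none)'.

Rules hold: Σm=0, L=14 even, 0≤2≤12.
N = 13·13·5 = 845
Δ = 10!·2!·2!/15! = 1/90090
Racah Σ t=4..6: t=4:+1/69120 t=5:−1/14400 t=6:+1/69120 = -7/172800
⇒ 3j(6 6 2; 0 0 0)² = 14/715, sgn -1
Racah Σ t=8..9: t=8:+1/161280 t=9:−1/725760 = 1/207360
⇒ 3j(6 6 2; -4 3 1)² = 7/286, sgn -1
4πI² = N·(3j₀)²·(3jₘ)² = 49/121
I = +1·√(0.404959/4π) = 0.17951487
No selection rule forces the value: the integral is nonzero (none).

0.179515 (none)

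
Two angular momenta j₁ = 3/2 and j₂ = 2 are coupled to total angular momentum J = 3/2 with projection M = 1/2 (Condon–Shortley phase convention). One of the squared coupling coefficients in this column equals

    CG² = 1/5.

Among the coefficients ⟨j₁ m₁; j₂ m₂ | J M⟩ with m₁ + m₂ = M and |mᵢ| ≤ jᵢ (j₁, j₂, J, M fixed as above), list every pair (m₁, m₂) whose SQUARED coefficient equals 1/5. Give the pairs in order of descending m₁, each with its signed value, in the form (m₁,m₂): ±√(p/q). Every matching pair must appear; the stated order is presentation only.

Admissible pairs with m₁+m₂ = M = 1/2: (-3/2,2), (-1/2,1), (1/2,0), (3/2,-1)
  (m₁,m₂)=(3/2,-1): CG² = 2/5, CG = +√(2/5)
  (m₁,m₂)=(1/2,0): CG² = 1/5, CG = −√(1/5)   ← matches the target
  (m₁,m₂)=(-1/2,1): CG² = 0/1, CG = 0
  (m₁,m₂)=(-3/2,2): CG² = 2/5, CG = +√(2/5)
Pairs with CG² = 1/5: (1/2,0): −√(1/5)

(1/2,0): −√(1/5)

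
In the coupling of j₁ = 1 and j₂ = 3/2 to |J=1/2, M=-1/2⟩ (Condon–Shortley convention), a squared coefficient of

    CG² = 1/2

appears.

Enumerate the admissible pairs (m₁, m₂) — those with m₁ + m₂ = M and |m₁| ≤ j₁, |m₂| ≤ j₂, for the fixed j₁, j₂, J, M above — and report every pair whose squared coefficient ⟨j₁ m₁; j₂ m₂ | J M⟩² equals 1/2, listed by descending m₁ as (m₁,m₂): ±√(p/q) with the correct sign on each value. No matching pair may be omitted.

Admissible pairs with m₁+m₂ = M = -1/2: (-1,1/2), (0,-1/2), (1,-3/2)
  (m₁,m₂)=(1,-3/2): CG² = 1/2, CG = +√(1/2)   ← matches the target
  (m₁,m₂)=(0,-1/2): CG² = 1/3, CG = −√(1/3)
  (m₁,m₂)=(-1,1/2): CG² = 1/6, CG = +√(1/6)
Pairs with CG² = 1/2: (1,-3/2): +√(1/2)

(1,-3/2): +√(1/2)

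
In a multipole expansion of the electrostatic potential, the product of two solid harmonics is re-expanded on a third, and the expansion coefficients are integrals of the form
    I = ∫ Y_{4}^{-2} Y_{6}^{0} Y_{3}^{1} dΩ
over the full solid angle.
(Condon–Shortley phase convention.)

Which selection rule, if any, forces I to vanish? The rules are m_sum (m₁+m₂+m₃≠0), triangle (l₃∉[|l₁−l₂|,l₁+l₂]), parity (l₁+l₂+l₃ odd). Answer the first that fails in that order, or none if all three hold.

m_sum

azimuthal sum: -2 + 0 + 1 = -1  ✗
2 ≤ 3 ≤ 10 (triangle on l)
L = 4 + 6 + 3 = 13 (odd)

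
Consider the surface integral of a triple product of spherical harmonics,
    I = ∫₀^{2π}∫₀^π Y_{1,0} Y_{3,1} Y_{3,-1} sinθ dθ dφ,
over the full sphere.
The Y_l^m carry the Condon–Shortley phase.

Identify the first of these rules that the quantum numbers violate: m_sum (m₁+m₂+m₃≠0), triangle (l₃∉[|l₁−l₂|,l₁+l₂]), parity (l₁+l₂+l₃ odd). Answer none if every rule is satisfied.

m₁+m₂+m₃ = 0 + 1 − 1 = 0  ✓
triangle: |1−3|=2 ≤ l₃=3 ≤ 1+3=4  ✓
parity: l₁+l₂+l₃ = 7 is odd  ✗

parity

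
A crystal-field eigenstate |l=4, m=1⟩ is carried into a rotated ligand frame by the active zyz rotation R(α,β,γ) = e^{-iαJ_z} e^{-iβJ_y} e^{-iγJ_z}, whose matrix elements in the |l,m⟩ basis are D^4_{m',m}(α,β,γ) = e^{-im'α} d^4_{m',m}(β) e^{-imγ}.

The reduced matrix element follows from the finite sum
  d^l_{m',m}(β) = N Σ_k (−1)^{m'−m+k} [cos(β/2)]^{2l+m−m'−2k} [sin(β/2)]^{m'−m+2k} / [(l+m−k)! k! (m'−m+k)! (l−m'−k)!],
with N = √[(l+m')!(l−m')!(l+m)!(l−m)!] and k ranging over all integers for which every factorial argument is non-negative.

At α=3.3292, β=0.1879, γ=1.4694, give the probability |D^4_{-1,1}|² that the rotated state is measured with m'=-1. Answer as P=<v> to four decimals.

D^4_{-1,1}(3.3292,0.1879,1.4694) = e^{-i·-1·3.3292}·d^4_{-1,1}(0.1879)·e^{-i·1·1.4694}. Compute d first:
c=cos(0.187900/2)=0.995590, s=sin(0.187900/2)=0.093812; N=√[6·120·120·6]=720.000000
The bounds max(0,m−m')=2 and min(l+m,l−m')=5 give 4 terms
  k=2: (−1)^0·720.0000/(72)·0.9956^6·0.0938^2 = +0.085703
  k=3: (−1)^1·720.0000/(24)·0.9956^4·0.0938^4 = -0.002283
  k=4: (−1)^2·720.0000/(48)·0.9956^2·0.0938^6 = +0.000010
  k=5: (−1)^3·720.0000/(720)·0.9956^0·0.0938^8 = -0.000000
d^4_{-1,1}(0.1879) = +0.085703 -0.002283 +0.000010 -0.000000 = +0.083431
|D^4_{-1,1}|² = |d^4_{-1,1}(β)|² = (+0.083431)² = 0.006961 (the z-rotation phases have unit modulus)

P=0.0070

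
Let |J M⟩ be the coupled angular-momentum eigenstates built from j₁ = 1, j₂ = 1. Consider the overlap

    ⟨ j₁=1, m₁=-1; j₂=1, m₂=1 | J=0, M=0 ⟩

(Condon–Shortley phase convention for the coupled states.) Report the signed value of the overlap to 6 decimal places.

+0.577350  (= +√(1/3))

j₁+j₂−J=2  J+j₁−j₂=0  J−j₁+j₂=0  j₁+j₂+J+1=3
(j₁±m₁, j₂±m₂, J±M) = (0,2,2,0,0,0)
P² = 4/3
sum k=2..2:
  [2] +1/2 = 1/2
S = 1/2
C² = P²·S² = 1/3 ; C = +0.577350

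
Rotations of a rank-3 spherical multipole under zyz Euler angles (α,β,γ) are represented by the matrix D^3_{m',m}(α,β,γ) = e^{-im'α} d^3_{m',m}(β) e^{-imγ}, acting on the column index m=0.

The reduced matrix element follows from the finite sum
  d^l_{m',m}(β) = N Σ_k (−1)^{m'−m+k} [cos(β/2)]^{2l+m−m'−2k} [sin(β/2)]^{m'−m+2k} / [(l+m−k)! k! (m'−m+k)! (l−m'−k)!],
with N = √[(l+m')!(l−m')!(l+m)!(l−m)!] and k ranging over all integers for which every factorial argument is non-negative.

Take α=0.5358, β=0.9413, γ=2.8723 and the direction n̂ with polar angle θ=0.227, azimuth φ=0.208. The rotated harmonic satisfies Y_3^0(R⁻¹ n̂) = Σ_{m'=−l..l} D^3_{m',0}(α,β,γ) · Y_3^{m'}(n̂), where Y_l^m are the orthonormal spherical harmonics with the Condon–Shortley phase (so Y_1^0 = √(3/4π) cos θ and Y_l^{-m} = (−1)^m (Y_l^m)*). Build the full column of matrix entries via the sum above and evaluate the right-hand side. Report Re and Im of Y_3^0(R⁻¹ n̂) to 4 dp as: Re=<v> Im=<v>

Need the full column D^3_{m',0} for m'=−3..3 at α=0.5358, β=0.9413, γ=2.8723.
cos(β/2)=0.891274, sin(β/2)=0.453466
d^3_{-3,0}: single k=3 term ⇒ +0.295244;  D = -0.010805+0.295047i
d^3_{-2,0}: k∈[2..3] ⇒ +0.710712 -0.183976 = +0.526737;  D = +0.252159+0.462458i
d^3_{-1,0}: k∈[1..3] ⇒ +0.883468 -0.686086 +0.059200 = +0.256582;  D = +0.220625+0.130993i
d^3_{0,0}: k∈[0..3] ⇒ +0.501264 -1.167820 +0.302303 -0.008695 = -0.372948;  D = -0.372948+0.000000i
d^3_{1,0}: k∈[0..2] ⇒ -0.883468 +0.686086 -0.059200 = -0.256582;  D = -0.220625+0.130993i
d^3_{2,0}: k∈[0..1] ⇒ +0.710712 -0.183976 = +0.526737;  D = +0.252159-0.462458i
d^3_{3,0}: single k=0 term ⇒ -0.295244;  D = +0.010805+0.295047i
Y_3^{m'}(θ=0.227,φ=0.208) and Σ D·Y over m':
  (-0.0108+0.2950i)·(+0.0039-0.0028i)  (+0.2522+0.4625i)·(+0.0461-0.0204i)  (+0.2206+0.1310i)·(+0.2666-0.0563i)  (-0.3729+0.0000i)·(+0.6351+0.0000i)  (-0.2206+0.1310i)·(-0.2666-0.0563i)  (+0.2522-0.4625i)·(+0.0461+0.0204i)  (+0.0108+0.2950i)·(-0.0039-0.0028i)
Y_3^0(R⁻¹ n̂) = -0.060796-0.000000i

Re=-0.0608 Im=0.0000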